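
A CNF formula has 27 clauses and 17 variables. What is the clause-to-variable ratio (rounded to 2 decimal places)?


Clause-to-variable ratio = clauses / variables.
27 / 17 = 1.59.

1.59


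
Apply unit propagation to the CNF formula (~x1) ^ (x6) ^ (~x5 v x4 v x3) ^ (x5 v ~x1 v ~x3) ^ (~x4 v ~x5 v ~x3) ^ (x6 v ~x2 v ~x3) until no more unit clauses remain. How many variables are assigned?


Unit propagation repeatedly assigns the literal in any unit clause, then simplifies.
Assignments in order: x1 = F, x6 = T.
No further unit clauses remain.
Total variables assigned = 2.

2


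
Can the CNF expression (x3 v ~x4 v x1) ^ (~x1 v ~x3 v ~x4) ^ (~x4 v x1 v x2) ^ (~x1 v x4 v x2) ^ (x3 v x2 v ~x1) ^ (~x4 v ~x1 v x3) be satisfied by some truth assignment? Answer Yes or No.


Check all 16 possible truth assignments.
Number of satisfying assignments found: 7.
The formula is satisfiable.

Yes


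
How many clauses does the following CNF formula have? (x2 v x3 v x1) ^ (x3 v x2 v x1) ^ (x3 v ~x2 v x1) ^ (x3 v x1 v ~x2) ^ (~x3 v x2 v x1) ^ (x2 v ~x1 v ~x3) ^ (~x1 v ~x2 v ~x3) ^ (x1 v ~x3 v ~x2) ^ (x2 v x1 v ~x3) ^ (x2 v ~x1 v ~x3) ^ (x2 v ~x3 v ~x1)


Each group enclosed in parentheses joined by ^ is one clause.
Counting the conjuncts: 11 clauses.

11


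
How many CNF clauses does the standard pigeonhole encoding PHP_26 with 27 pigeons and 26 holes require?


The PHP encoding has two parts:
1) At-least-one-hole clauses: 27 (one per pigeon, each with 26 literals).
2) At-most-one-pigeon-per-hole clauses: 26 holes * C(27,2) = 26 * 351 = 9126.
Total clauses = 27 + 9126 = 9153.

9153


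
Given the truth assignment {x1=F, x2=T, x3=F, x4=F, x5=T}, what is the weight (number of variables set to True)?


The weight is the number of variables assigned True.
True variables: x2, x5.
Weight = 2.

2


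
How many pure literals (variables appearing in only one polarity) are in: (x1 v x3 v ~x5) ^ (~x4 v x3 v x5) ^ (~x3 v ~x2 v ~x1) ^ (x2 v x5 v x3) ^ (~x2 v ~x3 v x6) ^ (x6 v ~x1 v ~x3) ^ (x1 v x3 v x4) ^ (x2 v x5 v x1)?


A pure literal appears in only one polarity across all clauses.
Pure literals: x6 (positive only).
Count = 1.

1


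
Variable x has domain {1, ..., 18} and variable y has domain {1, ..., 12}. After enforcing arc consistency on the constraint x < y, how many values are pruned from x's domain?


For the constraint x < y, x needs a supporting value in y's domain.
x can be at most 11 (one less than y's maximum).
Valid x values from domain: 11 out of 18.
Pruned = 18 - 11 = 7.

7


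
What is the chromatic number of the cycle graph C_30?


A cycle on an even number of vertices is bipartite: alternate two colors around the cycle.
Since 30 is even, two colors suffice, and at least two are needed because the graph has edges.
Chromatic number = 2.

2


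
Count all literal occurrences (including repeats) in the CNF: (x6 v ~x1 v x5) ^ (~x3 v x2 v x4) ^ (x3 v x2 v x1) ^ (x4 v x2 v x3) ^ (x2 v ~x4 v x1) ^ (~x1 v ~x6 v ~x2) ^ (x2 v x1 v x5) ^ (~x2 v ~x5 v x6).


Clause lengths: 3, 3, 3, 3, 3, 3, 3, 3.
Sum = 3 + 3 + 3 + 3 + 3 + 3 + 3 + 3 = 24.

24


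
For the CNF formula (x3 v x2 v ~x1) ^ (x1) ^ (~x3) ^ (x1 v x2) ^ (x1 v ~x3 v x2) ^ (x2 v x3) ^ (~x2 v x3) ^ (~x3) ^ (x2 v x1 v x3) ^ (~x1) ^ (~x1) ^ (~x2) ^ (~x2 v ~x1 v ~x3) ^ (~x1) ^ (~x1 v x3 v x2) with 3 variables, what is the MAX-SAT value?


Enumerate all 8 truth assignments.
For each, count how many of the 15 clauses are satisfied.
The formula is not fully satisfiable, so the maximum is below 15.
Maximum simultaneously satisfiable clauses = 12.

12


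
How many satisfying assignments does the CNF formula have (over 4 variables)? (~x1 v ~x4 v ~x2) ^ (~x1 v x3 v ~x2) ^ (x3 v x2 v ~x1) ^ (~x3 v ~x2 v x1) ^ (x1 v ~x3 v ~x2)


Enumerate all 16 truth assignments over 4 variables.
Test each against every clause.
Satisfying assignments found: 9.

9


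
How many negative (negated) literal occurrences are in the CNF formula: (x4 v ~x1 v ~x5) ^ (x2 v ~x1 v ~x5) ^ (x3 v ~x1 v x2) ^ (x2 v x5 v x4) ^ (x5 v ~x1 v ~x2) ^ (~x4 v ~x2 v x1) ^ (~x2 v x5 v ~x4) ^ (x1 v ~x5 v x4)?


Scan each clause for negated literals.
Clause 1: 2 negative; Clause 2: 2 negative; Clause 3: 1 negative; Clause 4: 0 negative; Clause 5: 2 negative; Clause 6: 2 negative; Clause 7: 2 negative; Clause 8: 1 negative.
Total negative literal occurrences = 12.

12


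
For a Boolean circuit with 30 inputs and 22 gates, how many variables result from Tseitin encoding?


The Tseitin transformation introduces one auxiliary variable per gate.
Total variables = inputs + gates = 30 + 22 = 52.

52


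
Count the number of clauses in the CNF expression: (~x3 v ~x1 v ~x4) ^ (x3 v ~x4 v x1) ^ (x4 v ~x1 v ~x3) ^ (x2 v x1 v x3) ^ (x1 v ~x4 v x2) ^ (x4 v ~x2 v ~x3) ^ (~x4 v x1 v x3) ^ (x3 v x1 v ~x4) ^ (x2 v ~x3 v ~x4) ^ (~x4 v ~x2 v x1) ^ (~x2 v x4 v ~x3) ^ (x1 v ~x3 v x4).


Each group enclosed in parentheses joined by ^ is one clause.
Counting the conjuncts: 12 clauses.

12


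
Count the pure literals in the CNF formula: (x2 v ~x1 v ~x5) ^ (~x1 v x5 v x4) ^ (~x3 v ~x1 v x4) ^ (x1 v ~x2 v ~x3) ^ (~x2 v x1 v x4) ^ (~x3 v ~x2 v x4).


A pure literal appears in only one polarity across all clauses.
Pure literals: x3 (negative only), x4 (positive only).
Count = 2.

2


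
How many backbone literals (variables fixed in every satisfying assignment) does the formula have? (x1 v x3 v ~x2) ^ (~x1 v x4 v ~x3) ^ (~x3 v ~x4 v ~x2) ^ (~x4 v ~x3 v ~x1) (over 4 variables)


Find all satisfying assignments: 9 model(s).
Check which variables have the same value in every model.
No variable is fixed across all models.
Backbone size = 0.

0


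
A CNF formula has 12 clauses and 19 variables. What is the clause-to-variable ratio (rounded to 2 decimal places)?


Clause-to-variable ratio = clauses / variables.
12 / 19 = 0.63.

0.63


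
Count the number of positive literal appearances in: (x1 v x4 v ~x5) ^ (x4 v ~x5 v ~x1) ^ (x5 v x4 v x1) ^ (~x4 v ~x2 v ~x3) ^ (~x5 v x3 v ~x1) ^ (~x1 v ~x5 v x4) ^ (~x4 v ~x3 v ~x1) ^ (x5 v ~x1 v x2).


Scan each clause for unnegated literals.
Clause 1: 2 positive; Clause 2: 1 positive; Clause 3: 3 positive; Clause 4: 0 positive; Clause 5: 1 positive; Clause 6: 1 positive; Clause 7: 0 positive; Clause 8: 2 positive.
Total positive literal occurrences = 10.

10


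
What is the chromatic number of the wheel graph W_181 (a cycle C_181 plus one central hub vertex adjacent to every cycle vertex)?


W_181 consists of the cycle C_181 together with a hub vertex adjacent to every cycle vertex.
The cycle C_181 needs 3 colors (odd cycle -> 3).
The hub is adjacent to every cycle vertex, so it must receive a new color distinct from all of them.
Chromatic number = 3 + 1 = 4.

4


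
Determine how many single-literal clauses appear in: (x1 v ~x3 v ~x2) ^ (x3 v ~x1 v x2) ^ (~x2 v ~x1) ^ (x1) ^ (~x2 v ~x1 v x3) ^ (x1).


A unit clause contains exactly one literal.
Unit clauses found: (x1), (x1).
Count = 2.

2


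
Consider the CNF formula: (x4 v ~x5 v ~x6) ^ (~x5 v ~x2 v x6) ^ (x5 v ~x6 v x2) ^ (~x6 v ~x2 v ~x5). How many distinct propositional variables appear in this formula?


Identify each distinct variable in the formula.
Variables found: x2, x4, x5, x6.
Total distinct variables = 4.

4


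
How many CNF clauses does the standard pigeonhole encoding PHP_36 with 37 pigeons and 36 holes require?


The PHP encoding has two parts:
1) At-least-one-hole clauses: 37 (one per pigeon, each with 36 literals).
2) At-most-one-pigeon-per-hole clauses: 36 holes * C(37,2) = 36 * 666 = 23976.
Total clauses = 37 + 23976 = 24013.

24013


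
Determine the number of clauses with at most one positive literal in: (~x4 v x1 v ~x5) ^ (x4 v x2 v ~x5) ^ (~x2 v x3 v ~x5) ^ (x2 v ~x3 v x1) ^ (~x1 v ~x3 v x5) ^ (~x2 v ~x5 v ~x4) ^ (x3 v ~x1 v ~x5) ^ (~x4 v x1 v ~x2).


A Horn clause has at most one positive literal.
Clause 1: 1 positive lit(s) -> Horn
Clause 2: 2 positive lit(s) -> not Horn
Clause 3: 1 positive lit(s) -> Horn
Clause 4: 2 positive lit(s) -> not Horn
Clause 5: 1 positive lit(s) -> Horn
Clause 6: 0 positive lit(s) -> Horn
Clause 7: 1 positive lit(s) -> Horn
Clause 8: 1 positive lit(s) -> Horn
Total Horn clauses = 6.

6


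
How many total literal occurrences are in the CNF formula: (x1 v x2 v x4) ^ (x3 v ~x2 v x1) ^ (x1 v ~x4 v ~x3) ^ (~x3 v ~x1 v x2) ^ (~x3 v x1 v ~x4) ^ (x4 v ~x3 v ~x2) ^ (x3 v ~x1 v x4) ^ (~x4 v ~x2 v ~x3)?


Clause lengths: 3, 3, 3, 3, 3, 3, 3, 3.
Sum = 3 + 3 + 3 + 3 + 3 + 3 + 3 + 3 = 24.

24


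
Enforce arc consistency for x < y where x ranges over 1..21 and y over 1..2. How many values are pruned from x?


For the constraint x < y, x needs a supporting value in y's domain.
x can be at most 1 (one less than y's maximum).
Valid x values from domain: 1 out of 21.
Pruned = 21 - 1 = 20.

20


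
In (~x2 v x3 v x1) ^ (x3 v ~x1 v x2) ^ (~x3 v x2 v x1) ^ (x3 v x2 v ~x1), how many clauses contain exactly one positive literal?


A definite clause has exactly one positive literal.
Clause 1: 2 positive -> not definite
Clause 2: 2 positive -> not definite
Clause 3: 2 positive -> not definite
Clause 4: 2 positive -> not definite
Definite clause count = 0.

0


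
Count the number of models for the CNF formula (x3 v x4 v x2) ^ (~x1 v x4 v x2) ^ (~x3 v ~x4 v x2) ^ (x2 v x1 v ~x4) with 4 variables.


Enumerate all 16 truth assignments over 4 variables.
Test each against every clause.
Satisfying assignments found: 10.

10


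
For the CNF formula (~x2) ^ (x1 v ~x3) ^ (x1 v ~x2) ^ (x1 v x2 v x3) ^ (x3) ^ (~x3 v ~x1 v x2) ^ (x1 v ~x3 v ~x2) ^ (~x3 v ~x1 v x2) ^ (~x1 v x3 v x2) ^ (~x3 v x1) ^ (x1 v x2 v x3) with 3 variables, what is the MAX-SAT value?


Enumerate all 8 truth assignments.
For each, count how many of the 11 clauses are satisfied.
The formula is not fully satisfiable, so the maximum is below 11.
Maximum simultaneously satisfiable clauses = 10.

10


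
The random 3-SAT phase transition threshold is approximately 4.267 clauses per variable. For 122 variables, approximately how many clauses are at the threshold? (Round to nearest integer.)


The 3-SAT phase transition occurs at approximately 4.267 clauses per variable.
m = 4.267 * 122 = 520.574.
Rounded to nearest integer: 521.

521


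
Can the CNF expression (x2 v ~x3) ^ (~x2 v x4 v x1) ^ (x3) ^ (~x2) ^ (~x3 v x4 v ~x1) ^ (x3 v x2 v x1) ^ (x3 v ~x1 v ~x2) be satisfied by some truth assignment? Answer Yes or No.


Check all 16 possible truth assignments.
Number of satisfying assignments found: 0.
The formula is unsatisfiable.

No


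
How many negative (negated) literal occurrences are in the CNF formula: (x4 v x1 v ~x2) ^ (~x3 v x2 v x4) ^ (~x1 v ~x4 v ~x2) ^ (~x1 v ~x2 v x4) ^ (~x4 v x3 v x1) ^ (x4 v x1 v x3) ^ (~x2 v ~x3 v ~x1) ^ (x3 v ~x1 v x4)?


Scan each clause for negated literals.
Clause 1: 1 negative; Clause 2: 1 negative; Clause 3: 3 negative; Clause 4: 2 negative; Clause 5: 1 negative; Clause 6: 0 negative; Clause 7: 3 negative; Clause 8: 1 negative.
Total negative literal occurrences = 12.

12


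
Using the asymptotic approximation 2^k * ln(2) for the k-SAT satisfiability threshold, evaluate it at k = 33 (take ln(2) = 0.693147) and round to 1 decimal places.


Using the asymptotic formula: threshold ~ 2^k * ln(2).
2^33 = 8589934592.
8589934592 * 0.693147 = 5954087392.6.

5954087392.6


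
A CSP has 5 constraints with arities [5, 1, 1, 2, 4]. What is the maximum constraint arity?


The arities are: 5, 1, 1, 2, 4.
Scan for the maximum value.
Maximum arity = 5.

5


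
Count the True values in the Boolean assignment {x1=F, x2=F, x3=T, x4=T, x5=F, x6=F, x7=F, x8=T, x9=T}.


The weight is the number of variables assigned True.
True variables: x3, x4, x8, x9.
Weight = 4.

4


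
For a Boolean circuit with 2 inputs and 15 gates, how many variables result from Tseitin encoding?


The Tseitin transformation introduces one auxiliary variable per gate.
Total variables = inputs + gates = 2 + 15 = 17.

17


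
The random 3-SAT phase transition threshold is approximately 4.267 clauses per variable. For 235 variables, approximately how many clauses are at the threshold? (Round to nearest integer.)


The 3-SAT phase transition occurs at approximately 4.267 clauses per variable.
m = 4.267 * 235 = 1002.745.
Rounded to nearest integer: 1003.

1003


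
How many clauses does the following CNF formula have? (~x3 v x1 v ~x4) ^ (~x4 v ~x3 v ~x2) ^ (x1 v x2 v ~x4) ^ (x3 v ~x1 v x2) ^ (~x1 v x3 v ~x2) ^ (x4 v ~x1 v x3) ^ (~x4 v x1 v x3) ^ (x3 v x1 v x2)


Each group enclosed in parentheses joined by ^ is one clause.
Counting the conjuncts: 8 clauses.

8


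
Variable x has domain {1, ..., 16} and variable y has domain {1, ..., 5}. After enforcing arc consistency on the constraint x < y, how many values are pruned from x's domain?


For the constraint x < y, x needs a supporting value in y's domain.
x can be at most 4 (one less than y's maximum).
Valid x values from domain: 4 out of 16.
Pruned = 16 - 4 = 12.

12


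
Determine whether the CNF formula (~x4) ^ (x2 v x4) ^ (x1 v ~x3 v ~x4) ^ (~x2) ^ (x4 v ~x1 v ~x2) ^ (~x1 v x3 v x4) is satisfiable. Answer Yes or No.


Check all 16 possible truth assignments.
Number of satisfying assignments found: 0.
The formula is unsatisfiable.

No


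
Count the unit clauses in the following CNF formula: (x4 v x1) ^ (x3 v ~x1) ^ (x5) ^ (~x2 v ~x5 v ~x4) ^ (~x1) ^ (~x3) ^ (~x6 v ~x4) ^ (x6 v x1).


A unit clause contains exactly one literal.
Unit clauses found: (x5), (~x1), (~x3).
Count = 3.

3


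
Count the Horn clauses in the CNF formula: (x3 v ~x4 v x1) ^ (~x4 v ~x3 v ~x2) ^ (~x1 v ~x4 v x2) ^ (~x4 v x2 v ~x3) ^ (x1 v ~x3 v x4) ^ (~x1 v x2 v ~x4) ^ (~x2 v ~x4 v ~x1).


A Horn clause has at most one positive literal.
Clause 1: 2 positive lit(s) -> not Horn
Clause 2: 0 positive lit(s) -> Horn
Clause 3: 1 positive lit(s) -> Horn
Clause 4: 1 positive lit(s) -> Horn
Clause 5: 2 positive lit(s) -> not Horn
Clause 6: 1 positive lit(s) -> Horn
Clause 7: 0 positive lit(s) -> Horn
Total Horn clauses = 5.

5


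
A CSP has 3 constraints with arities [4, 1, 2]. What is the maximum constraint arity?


The arities are: 4, 1, 2.
Scan for the maximum value.
Maximum arity = 4.

4


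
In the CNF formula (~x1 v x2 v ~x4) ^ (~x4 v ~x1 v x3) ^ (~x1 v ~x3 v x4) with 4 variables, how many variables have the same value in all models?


Find all satisfying assignments: 11 model(s).
Check which variables have the same value in every model.
No variable is fixed across all models.
Backbone size = 0.

0


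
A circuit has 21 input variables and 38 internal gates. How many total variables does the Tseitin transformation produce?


The Tseitin transformation introduces one auxiliary variable per gate.
Total variables = inputs + gates = 21 + 38 = 59.

59


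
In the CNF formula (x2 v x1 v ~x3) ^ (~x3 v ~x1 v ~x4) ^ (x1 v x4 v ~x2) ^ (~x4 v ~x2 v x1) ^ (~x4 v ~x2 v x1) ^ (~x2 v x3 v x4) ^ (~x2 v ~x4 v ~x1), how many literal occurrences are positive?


Scan each clause for unnegated literals.
Clause 1: 2 positive; Clause 2: 0 positive; Clause 3: 2 positive; Clause 4: 1 positive; Clause 5: 1 positive; Clause 6: 2 positive; Clause 7: 0 positive.
Total positive literal occurrences = 8.

8


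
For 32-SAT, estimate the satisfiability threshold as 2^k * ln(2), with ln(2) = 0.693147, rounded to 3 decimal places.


Using the asymptotic formula: threshold ~ 2^k * ln(2).
2^32 = 4294967296.
4294967296 * 0.693147 = 2977043696.321.

2977043696.321


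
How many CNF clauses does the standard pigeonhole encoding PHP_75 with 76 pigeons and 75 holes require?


The PHP encoding has two parts:
1) At-least-one-hole clauses: 76 (one per pigeon, each with 75 literals).
2) At-most-one-pigeon-per-hole clauses: 75 holes * C(76,2) = 75 * 2850 = 213750.
Total clauses = 76 + 213750 = 213826.

213826


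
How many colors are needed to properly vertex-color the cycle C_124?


A cycle on an even number of vertices is bipartite: alternate two colors around the cycle.
Since 124 is even, two colors suffice, and at least two are needed because the graph has edges.
Chromatic number = 2.

2


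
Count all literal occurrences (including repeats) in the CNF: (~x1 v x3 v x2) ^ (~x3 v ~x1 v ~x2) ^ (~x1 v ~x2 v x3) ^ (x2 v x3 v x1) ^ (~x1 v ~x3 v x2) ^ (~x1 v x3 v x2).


Clause lengths: 3, 3, 3, 3, 3, 3.
Sum = 3 + 3 + 3 + 3 + 3 + 3 = 18.

18


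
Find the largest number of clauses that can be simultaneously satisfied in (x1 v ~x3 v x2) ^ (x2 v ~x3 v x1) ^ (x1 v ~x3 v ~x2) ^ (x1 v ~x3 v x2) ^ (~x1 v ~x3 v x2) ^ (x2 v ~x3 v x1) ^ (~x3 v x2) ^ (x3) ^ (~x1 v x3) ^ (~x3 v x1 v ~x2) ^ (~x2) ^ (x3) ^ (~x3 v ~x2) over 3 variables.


Enumerate all 8 truth assignments.
For each, count how many of the 13 clauses are satisfied.
The formula is not fully satisfiable, so the maximum is below 13.
Maximum simultaneously satisfiable clauses = 11.

11


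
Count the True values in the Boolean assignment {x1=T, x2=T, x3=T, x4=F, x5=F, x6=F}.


The weight is the number of variables assigned True.
True variables: x1, x2, x3.
Weight = 3.

3


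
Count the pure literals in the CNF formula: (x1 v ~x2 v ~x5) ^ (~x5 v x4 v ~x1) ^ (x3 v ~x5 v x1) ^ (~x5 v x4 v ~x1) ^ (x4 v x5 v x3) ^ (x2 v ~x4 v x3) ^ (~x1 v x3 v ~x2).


A pure literal appears in only one polarity across all clauses.
Pure literals: x3 (positive only).
Count = 1.

1


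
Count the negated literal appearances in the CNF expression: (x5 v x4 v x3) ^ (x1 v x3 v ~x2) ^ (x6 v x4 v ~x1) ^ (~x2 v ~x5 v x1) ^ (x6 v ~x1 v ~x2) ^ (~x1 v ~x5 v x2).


Scan each clause for negated literals.
Clause 1: 0 negative; Clause 2: 1 negative; Clause 3: 1 negative; Clause 4: 2 negative; Clause 5: 2 negative; Clause 6: 2 negative.
Total negative literal occurrences = 8.

8


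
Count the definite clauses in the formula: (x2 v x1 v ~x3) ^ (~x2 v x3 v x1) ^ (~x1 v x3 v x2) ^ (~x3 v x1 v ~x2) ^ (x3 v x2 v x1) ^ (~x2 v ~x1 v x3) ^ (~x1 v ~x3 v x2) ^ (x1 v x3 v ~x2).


A definite clause has exactly one positive literal.
Clause 1: 2 positive -> not definite
Clause 2: 2 positive -> not definite
Clause 3: 2 positive -> not definite
Clause 4: 1 positive -> definite
Clause 5: 3 positive -> not definite
Clause 6: 1 positive -> definite
Clause 7: 1 positive -> definite
Clause 8: 2 positive -> not definite
Definite clause count = 3.

3


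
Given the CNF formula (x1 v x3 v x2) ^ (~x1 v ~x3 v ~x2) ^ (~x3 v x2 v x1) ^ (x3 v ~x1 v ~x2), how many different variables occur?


Identify each distinct variable in the formula.
Variables found: x1, x2, x3.
Total distinct variables = 3.

3


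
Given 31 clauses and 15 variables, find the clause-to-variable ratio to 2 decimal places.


Clause-to-variable ratio = clauses / variables.
31 / 15 = 2.07.

2.07


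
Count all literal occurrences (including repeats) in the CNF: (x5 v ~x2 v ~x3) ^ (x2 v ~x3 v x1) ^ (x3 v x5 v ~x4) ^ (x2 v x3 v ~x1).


Clause lengths: 3, 3, 3, 3.
Sum = 3 + 3 + 3 + 3 = 12.

12


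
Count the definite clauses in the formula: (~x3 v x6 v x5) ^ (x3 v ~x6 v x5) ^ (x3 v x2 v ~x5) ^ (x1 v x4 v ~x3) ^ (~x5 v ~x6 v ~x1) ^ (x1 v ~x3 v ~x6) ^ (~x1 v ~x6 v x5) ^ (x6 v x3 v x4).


A definite clause has exactly one positive literal.
Clause 1: 2 positive -> not definite
Clause 2: 2 positive -> not definite
Clause 3: 2 positive -> not definite
Clause 4: 2 positive -> not definite
Clause 5: 0 positive -> not definite
Clause 6: 1 positive -> definite
Clause 7: 1 positive -> definite
Clause 8: 3 positive -> not definite
Definite clause count = 2.

2


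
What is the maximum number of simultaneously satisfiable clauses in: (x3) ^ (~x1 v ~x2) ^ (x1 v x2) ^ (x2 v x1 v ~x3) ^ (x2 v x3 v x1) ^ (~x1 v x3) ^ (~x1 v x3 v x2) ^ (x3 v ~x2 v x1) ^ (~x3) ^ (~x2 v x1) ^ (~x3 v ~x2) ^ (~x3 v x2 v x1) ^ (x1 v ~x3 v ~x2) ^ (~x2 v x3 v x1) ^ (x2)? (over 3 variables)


Enumerate all 8 truth assignments.
For each, count how many of the 15 clauses are satisfied.
The formula is not fully satisfiable, so the maximum is below 15.
Maximum simultaneously satisfiable clauses = 13.

13


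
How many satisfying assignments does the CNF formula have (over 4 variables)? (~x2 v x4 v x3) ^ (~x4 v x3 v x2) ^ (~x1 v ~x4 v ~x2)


Enumerate all 16 truth assignments over 4 variables.
Test each against every clause.
Satisfying assignments found: 10.

10


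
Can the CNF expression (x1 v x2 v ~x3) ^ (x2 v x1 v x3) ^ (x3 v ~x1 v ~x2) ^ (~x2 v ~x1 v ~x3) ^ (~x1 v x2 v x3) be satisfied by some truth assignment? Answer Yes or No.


Check all 8 possible truth assignments.
Number of satisfying assignments found: 3.
The formula is satisfiable.

Yes


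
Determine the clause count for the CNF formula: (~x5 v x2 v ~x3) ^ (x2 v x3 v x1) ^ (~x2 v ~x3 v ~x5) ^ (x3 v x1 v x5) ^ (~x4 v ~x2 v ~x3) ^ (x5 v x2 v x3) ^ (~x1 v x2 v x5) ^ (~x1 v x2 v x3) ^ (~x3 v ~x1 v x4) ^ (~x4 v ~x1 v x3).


Each group enclosed in parentheses joined by ^ is one clause.
Counting the conjuncts: 10 clauses.

10


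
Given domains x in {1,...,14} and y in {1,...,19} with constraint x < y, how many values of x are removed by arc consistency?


For the constraint x < y, x needs a supporting value in y's domain.
x can be at most 18 (one less than y's maximum).
Valid x values from domain: 14 out of 14.
Pruned = 14 - 14 = 0.

0


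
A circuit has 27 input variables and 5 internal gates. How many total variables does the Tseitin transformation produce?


The Tseitin transformation introduces one auxiliary variable per gate.
Total variables = inputs + gates = 27 + 5 = 32.

32


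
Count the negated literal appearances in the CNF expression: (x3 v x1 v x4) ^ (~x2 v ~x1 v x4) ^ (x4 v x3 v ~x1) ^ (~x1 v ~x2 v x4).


Scan each clause for negated literals.
Clause 1: 0 negative; Clause 2: 2 negative; Clause 3: 1 negative; Clause 4: 2 negative.
Total negative literal occurrences = 5.

5


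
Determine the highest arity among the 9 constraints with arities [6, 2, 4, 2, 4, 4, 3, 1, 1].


The arities are: 6, 2, 4, 2, 4, 4, 3, 1, 1.
Scan for the maximum value.
Maximum arity = 6.

6


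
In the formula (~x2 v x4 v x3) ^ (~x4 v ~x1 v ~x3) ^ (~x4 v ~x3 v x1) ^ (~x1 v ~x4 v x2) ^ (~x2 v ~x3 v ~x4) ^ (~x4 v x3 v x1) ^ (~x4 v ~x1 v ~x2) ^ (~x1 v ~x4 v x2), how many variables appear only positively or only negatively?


A pure literal appears in only one polarity across all clauses.
No pure literals found.
Count = 0.

0


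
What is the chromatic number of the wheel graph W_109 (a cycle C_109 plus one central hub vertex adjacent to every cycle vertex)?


W_109 consists of the cycle C_109 together with a hub vertex adjacent to every cycle vertex.
The cycle C_109 needs 3 colors (odd cycle -> 3).
The hub is adjacent to every cycle vertex, so it must receive a new color distinct from all of them.
Chromatic number = 3 + 1 = 4.

4


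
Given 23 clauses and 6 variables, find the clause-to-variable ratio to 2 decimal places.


Clause-to-variable ratio = clauses / variables.
23 / 6 = 3.83.

3.83


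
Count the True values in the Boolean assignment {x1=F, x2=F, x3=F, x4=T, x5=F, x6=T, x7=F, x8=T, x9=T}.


The weight is the number of variables assigned True.
True variables: x4, x6, x8, x9.
Weight = 4.

4


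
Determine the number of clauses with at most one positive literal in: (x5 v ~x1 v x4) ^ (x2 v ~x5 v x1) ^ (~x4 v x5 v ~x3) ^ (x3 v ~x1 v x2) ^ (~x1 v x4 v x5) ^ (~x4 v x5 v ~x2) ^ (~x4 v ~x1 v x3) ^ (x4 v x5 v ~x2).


A Horn clause has at most one positive literal.
Clause 1: 2 positive lit(s) -> not Horn
Clause 2: 2 positive lit(s) -> not Horn
Clause 3: 1 positive lit(s) -> Horn
Clause 4: 2 positive lit(s) -> not Horn
Clause 5: 2 positive lit(s) -> not Horn
Clause 6: 1 positive lit(s) -> Horn
Clause 7: 1 positive lit(s) -> Horn
Clause 8: 2 positive lit(s) -> not Horn
Total Horn clauses = 3.

3


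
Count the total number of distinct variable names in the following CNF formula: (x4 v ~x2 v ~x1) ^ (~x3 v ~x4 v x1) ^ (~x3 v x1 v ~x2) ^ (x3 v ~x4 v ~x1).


Identify each distinct variable in the formula.
Variables found: x1, x2, x3, x4.
Total distinct variables = 4.

4


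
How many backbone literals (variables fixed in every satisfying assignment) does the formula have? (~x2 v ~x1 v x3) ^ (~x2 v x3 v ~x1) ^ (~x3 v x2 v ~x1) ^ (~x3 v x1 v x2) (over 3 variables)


Find all satisfying assignments: 5 model(s).
Check which variables have the same value in every model.
No variable is fixed across all models.
Backbone size = 0.

0


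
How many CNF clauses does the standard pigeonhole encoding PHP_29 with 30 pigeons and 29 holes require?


The PHP encoding has two parts:
1) At-least-one-hole clauses: 30 (one per pigeon, each with 29 literals).
2) At-most-one-pigeon-per-hole clauses: 29 holes * C(30,2) = 29 * 435 = 12615.
Total clauses = 30 + 12615 = 12645.

12645


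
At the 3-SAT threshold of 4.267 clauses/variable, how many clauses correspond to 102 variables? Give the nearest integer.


The 3-SAT phase transition occurs at approximately 4.267 clauses per variable.
m = 4.267 * 102 = 435.234.
Rounded to nearest integer: 435.

435


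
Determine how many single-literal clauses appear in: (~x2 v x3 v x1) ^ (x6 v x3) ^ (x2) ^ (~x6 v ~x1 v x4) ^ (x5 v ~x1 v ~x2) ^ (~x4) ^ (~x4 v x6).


A unit clause contains exactly one literal.
Unit clauses found: (x2), (~x4).
Count = 2.

2


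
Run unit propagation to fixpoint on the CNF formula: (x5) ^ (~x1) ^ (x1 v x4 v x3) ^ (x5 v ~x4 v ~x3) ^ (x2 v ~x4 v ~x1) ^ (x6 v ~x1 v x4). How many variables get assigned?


Unit propagation repeatedly assigns the literal in any unit clause, then simplifies.
Assignments in order: x5 = T, x1 = F.
No further unit clauses remain.
Total variables assigned = 2.

2


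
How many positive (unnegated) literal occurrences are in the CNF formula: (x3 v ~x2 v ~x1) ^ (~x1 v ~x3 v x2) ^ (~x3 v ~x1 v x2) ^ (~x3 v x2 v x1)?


Scan each clause for unnegated literals.
Clause 1: 1 positive; Clause 2: 1 positive; Clause 3: 1 positive; Clause 4: 2 positive.
Total positive literal occurrences = 5.

5


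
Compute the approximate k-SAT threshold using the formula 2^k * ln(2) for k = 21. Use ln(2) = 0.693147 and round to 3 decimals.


Using the asymptotic formula: threshold ~ 2^k * ln(2).
2^21 = 2097152.
2097152 * 0.693147 = 1453634.617.

1453634.617


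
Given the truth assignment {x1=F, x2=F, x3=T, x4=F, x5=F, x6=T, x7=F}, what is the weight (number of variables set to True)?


The weight is the number of variables assigned True.
True variables: x3, x6.
Weight = 2.

2


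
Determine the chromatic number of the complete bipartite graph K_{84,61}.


K_{84,61} is bipartite by definition: the two parts are independent sets, with every edge crossing between them.
Color all vertices in one part with color 1 and all vertices in the other part with color 2.
Since the graph has at least one edge, one color does not suffice.
Chromatic number = 2.

2


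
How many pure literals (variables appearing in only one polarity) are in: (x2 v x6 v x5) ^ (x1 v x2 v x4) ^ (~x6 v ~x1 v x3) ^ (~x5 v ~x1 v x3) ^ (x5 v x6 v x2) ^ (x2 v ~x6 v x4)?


A pure literal appears in only one polarity across all clauses.
Pure literals: x2 (positive only), x3 (positive only), x4 (positive only).
Count = 3.

3


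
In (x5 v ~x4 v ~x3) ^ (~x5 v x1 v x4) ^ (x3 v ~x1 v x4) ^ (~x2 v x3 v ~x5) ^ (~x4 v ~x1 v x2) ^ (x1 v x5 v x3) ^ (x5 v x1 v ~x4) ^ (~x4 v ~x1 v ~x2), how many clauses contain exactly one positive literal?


A definite clause has exactly one positive literal.
Clause 1: 1 positive -> definite
Clause 2: 2 positive -> not definite
Clause 3: 2 positive -> not definite
Clause 4: 1 positive -> definite
Clause 5: 1 positive -> definite
Clause 6: 3 positive -> not definite
Clause 7: 2 positive -> not definite
Clause 8: 0 positive -> not definite
Definite clause count = 3.

3


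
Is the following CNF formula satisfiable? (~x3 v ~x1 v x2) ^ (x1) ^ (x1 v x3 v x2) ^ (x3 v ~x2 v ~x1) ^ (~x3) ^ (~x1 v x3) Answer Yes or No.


Check all 8 possible truth assignments.
Number of satisfying assignments found: 0.
The formula is unsatisfiable.

No


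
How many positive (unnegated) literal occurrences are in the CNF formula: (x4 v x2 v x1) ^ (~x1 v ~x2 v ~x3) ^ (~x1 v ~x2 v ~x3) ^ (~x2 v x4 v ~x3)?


Scan each clause for unnegated literals.
Clause 1: 3 positive; Clause 2: 0 positive; Clause 3: 0 positive; Clause 4: 1 positive.
Total positive literal occurrences = 4.

4


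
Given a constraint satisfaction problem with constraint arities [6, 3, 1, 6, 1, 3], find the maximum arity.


The arities are: 6, 3, 1, 6, 1, 3.
Scan for the maximum value.
Maximum arity = 6.

6


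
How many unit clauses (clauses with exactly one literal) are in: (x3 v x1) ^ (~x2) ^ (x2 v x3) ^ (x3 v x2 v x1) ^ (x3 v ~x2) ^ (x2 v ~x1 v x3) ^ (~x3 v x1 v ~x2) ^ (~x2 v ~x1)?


A unit clause contains exactly one literal.
Unit clauses found: (~x2).
Count = 1.

1


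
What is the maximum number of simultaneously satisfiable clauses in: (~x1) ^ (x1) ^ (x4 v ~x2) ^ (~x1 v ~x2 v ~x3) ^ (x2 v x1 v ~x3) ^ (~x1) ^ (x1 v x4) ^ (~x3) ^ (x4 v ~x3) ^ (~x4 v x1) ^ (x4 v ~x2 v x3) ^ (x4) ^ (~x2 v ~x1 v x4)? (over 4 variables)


Enumerate all 16 truth assignments.
For each, count how many of the 13 clauses are satisfied.
The formula is not fully satisfiable, so the maximum is below 13.
Maximum simultaneously satisfiable clauses = 11.

11


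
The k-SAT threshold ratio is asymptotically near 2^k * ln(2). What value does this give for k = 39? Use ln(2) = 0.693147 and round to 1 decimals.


Using the asymptotic formula: threshold ~ 2^k * ln(2).
2^39 = 549755813888.
549755813888 * 0.693147 = 381061593129.0.

381061593129.0


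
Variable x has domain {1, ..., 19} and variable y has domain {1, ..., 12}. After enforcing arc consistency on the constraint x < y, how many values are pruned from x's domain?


For the constraint x < y, x needs a supporting value in y's domain.
x can be at most 11 (one less than y's maximum).
Valid x values from domain: 11 out of 19.
Pruned = 19 - 11 = 8.

8


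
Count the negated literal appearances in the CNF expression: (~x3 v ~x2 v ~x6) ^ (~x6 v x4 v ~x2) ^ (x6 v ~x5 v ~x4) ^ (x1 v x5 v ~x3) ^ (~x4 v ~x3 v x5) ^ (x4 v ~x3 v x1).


Scan each clause for negated literals.
Clause 1: 3 negative; Clause 2: 2 negative; Clause 3: 2 negative; Clause 4: 1 negative; Clause 5: 2 negative; Clause 6: 1 negative.
Total negative literal occurrences = 11.

11


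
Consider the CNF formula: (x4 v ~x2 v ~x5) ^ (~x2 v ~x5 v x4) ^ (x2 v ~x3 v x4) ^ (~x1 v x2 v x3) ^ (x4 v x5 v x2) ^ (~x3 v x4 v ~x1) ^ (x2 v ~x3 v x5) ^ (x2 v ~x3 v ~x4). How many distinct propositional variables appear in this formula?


Identify each distinct variable in the formula.
Variables found: x1, x2, x3, x4, x5.
Total distinct variables = 5.

5


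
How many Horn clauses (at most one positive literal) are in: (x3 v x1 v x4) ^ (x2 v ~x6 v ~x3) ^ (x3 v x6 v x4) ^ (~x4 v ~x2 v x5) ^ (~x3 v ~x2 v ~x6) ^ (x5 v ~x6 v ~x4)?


A Horn clause has at most one positive literal.
Clause 1: 3 positive lit(s) -> not Horn
Clause 2: 1 positive lit(s) -> Horn
Clause 3: 3 positive lit(s) -> not Horn
Clause 4: 1 positive lit(s) -> Horn
Clause 5: 0 positive lit(s) -> Horn
Clause 6: 1 positive lit(s) -> Horn
Total Horn clauses = 4.

4


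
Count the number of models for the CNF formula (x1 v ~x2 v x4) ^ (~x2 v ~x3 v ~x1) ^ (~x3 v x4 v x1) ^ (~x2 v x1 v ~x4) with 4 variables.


Enumerate all 16 truth assignments over 4 variables.
Test each against every clause.
Satisfying assignments found: 9.

9


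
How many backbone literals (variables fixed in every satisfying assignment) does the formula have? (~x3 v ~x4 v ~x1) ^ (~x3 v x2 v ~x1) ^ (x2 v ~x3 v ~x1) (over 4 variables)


Find all satisfying assignments: 13 model(s).
Check which variables have the same value in every model.
No variable is fixed across all models.
Backbone size = 0.

0


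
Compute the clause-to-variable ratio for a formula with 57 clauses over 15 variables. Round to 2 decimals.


Clause-to-variable ratio = clauses / variables.
57 / 15 = 3.8.

3.8


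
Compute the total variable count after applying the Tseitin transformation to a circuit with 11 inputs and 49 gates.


The Tseitin transformation introduces one auxiliary variable per gate.
Total variables = inputs + gates = 11 + 49 = 60.

60


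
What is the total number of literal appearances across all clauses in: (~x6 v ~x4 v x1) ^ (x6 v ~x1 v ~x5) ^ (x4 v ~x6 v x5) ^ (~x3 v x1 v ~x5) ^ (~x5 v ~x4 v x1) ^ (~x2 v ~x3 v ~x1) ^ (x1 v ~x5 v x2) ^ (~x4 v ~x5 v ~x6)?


Clause lengths: 3, 3, 3, 3, 3, 3, 3, 3.
Sum = 3 + 3 + 3 + 3 + 3 + 3 + 3 + 3 = 24.

24


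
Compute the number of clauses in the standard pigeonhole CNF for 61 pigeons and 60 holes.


The PHP encoding has two parts:
1) At-least-one-hole clauses: 61 (one per pigeon, each with 60 literals).
2) At-most-one-pigeon-per-hole clauses: 60 holes * C(61,2) = 60 * 1830 = 109800.
Total clauses = 61 + 109800 = 109861.

109861


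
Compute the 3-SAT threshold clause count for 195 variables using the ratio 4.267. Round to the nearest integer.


The 3-SAT phase transition occurs at approximately 4.267 clauses per variable.
m = 4.267 * 195 = 832.065.
Rounded to nearest integer: 832.

832


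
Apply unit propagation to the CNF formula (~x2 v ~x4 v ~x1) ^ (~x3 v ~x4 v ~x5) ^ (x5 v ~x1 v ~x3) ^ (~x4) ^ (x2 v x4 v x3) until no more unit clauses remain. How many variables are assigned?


Unit propagation repeatedly assigns the literal in any unit clause, then simplifies.
Assignments in order: x4 = F.
No further unit clauses remain.
Total variables assigned = 1.

1


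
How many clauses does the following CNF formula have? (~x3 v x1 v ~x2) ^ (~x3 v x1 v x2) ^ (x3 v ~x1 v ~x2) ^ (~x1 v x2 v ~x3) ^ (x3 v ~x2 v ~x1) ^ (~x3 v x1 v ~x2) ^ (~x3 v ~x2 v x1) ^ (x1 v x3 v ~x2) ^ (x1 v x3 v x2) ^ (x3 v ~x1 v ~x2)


Each group enclosed in parentheses joined by ^ is one clause.
Counting the conjuncts: 10 clauses.

10


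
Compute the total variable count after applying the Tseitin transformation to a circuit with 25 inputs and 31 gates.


The Tseitin transformation introduces one auxiliary variable per gate.
Total variables = inputs + gates = 25 + 31 = 56.

56


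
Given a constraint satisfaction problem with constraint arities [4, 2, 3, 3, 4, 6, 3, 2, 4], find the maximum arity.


The arities are: 4, 2, 3, 3, 4, 6, 3, 2, 4.
Scan for the maximum value.
Maximum arity = 6.

6


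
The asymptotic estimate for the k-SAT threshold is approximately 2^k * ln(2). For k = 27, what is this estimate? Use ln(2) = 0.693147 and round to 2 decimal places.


Using the asymptotic formula: threshold ~ 2^k * ln(2).
2^27 = 134217728.
134217728 * 0.693147 = 93032615.51.

93032615.51


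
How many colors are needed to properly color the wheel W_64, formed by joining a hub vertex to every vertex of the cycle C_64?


W_64 consists of the cycle C_64 together with a hub vertex adjacent to every cycle vertex.
The cycle C_64 needs 2 colors (even cycle -> 2).
The hub is adjacent to every cycle vertex, so it must receive a new color distinct from all of them.
Chromatic number = 2 + 1 = 3.

3


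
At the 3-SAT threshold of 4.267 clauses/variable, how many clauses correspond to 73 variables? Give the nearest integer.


The 3-SAT phase transition occurs at approximately 4.267 clauses per variable.
m = 4.267 * 73 = 311.491.
Rounded to nearest integer: 311.

311


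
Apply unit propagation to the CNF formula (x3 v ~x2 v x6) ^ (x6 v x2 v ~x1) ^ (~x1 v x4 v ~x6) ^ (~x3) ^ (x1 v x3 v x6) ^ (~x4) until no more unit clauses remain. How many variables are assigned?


Unit propagation repeatedly assigns the literal in any unit clause, then simplifies.
Assignments in order: x3 = F, x4 = F.
No further unit clauses remain.
Total variables assigned = 2.

2


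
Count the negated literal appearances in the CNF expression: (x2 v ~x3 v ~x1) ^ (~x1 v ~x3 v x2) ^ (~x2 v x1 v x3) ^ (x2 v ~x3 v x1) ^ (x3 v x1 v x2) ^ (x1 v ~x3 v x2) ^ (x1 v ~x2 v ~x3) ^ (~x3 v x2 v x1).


Scan each clause for negated literals.
Clause 1: 2 negative; Clause 2: 2 negative; Clause 3: 1 negative; Clause 4: 1 negative; Clause 5: 0 negative; Clause 6: 1 negative; Clause 7: 2 negative; Clause 8: 1 negative.
Total negative literal occurrences = 10.

10


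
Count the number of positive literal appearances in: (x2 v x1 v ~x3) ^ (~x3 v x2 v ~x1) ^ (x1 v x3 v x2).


Scan each clause for unnegated literals.
Clause 1: 2 positive; Clause 2: 1 positive; Clause 3: 3 positive.
Total positive literal occurrences = 6.

6


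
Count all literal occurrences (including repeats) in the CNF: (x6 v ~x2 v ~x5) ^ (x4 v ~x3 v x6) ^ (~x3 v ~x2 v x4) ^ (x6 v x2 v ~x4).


Clause lengths: 3, 3, 3, 3.
Sum = 3 + 3 + 3 + 3 = 12.

12


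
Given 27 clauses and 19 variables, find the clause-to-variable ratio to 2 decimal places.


Clause-to-variable ratio = clauses / variables.
27 / 19 = 1.42.

1.42


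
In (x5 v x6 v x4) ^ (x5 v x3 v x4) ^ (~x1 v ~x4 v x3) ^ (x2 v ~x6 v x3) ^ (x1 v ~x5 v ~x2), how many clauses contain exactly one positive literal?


A definite clause has exactly one positive literal.
Clause 1: 3 positive -> not definite
Clause 2: 3 positive -> not definite
Clause 3: 1 positive -> definite
Clause 4: 2 positive -> not definite
Clause 5: 1 positive -> definite
Definite clause count = 2.

2


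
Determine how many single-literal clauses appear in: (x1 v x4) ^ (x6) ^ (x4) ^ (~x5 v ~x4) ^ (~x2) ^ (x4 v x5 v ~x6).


A unit clause contains exactly one literal.
Unit clauses found: (x6), (x4), (~x2).
Count = 3.

3


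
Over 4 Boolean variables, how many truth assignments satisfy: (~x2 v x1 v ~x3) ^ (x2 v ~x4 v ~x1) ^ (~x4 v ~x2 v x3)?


Enumerate all 16 truth assignments over 4 variables.
Test each against every clause.
Satisfying assignments found: 10.

10


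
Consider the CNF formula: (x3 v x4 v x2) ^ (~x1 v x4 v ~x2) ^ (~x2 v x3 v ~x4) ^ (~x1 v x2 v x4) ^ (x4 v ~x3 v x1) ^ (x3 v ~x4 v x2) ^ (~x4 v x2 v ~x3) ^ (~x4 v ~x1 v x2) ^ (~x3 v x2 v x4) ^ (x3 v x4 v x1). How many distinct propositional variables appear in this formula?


Identify each distinct variable in the formula.
Variables found: x1, x2, x3, x4.
Total distinct variables = 4.

4


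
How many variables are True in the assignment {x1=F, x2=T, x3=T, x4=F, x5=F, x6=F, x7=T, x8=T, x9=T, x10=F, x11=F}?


The weight is the number of variables assigned True.
True variables: x2, x3, x7, x8, x9.
Weight = 5.

5


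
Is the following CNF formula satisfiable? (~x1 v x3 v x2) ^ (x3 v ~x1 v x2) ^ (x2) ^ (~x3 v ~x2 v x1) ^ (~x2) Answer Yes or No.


Check all 8 possible truth assignments.
Number of satisfying assignments found: 0.
The formula is unsatisfiable.

No


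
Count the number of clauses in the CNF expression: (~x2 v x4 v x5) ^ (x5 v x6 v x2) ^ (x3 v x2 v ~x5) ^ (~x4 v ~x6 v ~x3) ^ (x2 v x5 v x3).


Each group enclosed in parentheses joined by ^ is one clause.
Counting the conjuncts: 5 clauses.

5


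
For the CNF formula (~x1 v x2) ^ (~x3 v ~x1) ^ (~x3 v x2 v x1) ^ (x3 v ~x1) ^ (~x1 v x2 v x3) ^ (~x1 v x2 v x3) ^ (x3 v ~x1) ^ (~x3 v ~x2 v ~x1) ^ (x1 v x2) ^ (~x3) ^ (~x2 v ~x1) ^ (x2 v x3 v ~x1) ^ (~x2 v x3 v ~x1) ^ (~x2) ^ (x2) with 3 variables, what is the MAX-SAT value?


Enumerate all 8 truth assignments.
For each, count how many of the 15 clauses are satisfied.
The formula is not fully satisfiable, so the maximum is below 15.
Maximum simultaneously satisfiable clauses = 14.

14


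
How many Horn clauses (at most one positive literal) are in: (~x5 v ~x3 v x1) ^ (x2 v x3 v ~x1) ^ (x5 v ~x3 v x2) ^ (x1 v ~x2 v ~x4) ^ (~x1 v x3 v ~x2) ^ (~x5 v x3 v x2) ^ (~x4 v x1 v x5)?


A Horn clause has at most one positive literal.
Clause 1: 1 positive lit(s) -> Horn
Clause 2: 2 positive lit(s) -> not Horn
Clause 3: 2 positive lit(s) -> not Horn
Clause 4: 1 positive lit(s) -> Horn
Clause 5: 1 positive lit(s) -> Horn
Clause 6: 2 positive lit(s) -> not Horn
Clause 7: 2 positive lit(s) -> not Horn
Total Horn clauses = 3.

3
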